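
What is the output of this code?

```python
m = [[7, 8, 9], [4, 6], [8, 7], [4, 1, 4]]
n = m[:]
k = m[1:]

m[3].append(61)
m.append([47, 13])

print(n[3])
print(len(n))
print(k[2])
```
[4, 1, 4, 61]
4
[4, 1, 4, 61]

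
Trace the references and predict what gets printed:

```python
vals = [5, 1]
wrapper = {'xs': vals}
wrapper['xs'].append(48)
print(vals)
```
[5, 1, 48]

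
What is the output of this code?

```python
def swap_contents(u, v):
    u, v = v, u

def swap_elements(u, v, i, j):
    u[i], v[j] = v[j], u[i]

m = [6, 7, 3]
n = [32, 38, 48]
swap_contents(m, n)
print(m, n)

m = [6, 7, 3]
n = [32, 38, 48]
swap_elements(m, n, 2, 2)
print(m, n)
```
[6, 7, 3] [32, 38, 48]
[6, 7, 48] [32, 38, 3]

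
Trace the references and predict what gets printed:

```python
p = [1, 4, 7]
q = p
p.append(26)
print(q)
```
[1, 4, 7, 26]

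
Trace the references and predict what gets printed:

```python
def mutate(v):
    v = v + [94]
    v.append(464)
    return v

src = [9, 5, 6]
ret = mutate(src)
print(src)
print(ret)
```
[9, 5, 6]
[9, 5, 6, 94, 464]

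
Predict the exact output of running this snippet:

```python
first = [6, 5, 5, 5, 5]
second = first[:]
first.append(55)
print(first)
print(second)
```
[6, 5, 5, 5, 5, 55]
[6, 5, 5, 5, 5]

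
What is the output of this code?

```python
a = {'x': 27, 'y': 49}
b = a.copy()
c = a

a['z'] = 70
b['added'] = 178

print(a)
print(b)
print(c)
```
{'x': 27, 'y': 49, 'z': 70}
{'x': 27, 'y': 49, 'added': 178}
{'x': 27, 'y': 49, 'z': 70}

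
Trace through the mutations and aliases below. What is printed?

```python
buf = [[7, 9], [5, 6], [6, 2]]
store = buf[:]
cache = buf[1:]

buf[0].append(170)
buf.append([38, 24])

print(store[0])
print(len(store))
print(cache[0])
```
[7, 9, 170]
3
[5, 6]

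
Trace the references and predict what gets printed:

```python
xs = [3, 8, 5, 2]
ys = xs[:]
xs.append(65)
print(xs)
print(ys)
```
[3, 8, 5, 2, 65]
[3, 8, 5, 2]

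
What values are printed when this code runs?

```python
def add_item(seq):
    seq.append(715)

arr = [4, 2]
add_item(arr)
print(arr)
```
[4, 2, 715]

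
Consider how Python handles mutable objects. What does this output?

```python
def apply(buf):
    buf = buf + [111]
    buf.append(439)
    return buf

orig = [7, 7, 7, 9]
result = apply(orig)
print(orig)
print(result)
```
[7, 7, 7, 9]
[7, 7, 7, 9, 111, 439]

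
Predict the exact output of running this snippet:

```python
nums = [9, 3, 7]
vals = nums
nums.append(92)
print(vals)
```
[9, 3, 7, 92]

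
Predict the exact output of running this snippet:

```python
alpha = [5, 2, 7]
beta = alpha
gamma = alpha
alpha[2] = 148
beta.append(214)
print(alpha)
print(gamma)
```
[5, 2, 148, 214]
[5, 2, 148, 214]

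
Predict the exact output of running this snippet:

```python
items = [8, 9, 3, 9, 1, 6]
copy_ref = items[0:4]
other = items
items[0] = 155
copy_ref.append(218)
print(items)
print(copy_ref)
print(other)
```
[155, 9, 3, 9, 1, 6]
[8, 9, 3, 9, 218]
[155, 9, 3, 9, 1, 6]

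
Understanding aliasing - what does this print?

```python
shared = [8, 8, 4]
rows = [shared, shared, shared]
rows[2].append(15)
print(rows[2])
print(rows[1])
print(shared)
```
[8, 8, 4, 15]
[8, 8, 4, 15]
[8, 8, 4, 15]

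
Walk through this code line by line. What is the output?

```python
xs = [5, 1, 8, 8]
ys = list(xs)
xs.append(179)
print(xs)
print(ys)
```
[5, 1, 8, 8, 179]
[5, 1, 8, 8]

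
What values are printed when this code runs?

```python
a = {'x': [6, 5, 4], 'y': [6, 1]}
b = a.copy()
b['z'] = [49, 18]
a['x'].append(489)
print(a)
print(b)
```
{'x': [6, 5, 4, 489], 'y': [6, 1]}
{'x': [6, 5, 4, 489], 'y': [6, 1], 'z': [49, 18]}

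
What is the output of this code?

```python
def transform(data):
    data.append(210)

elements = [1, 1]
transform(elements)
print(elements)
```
[1, 1, 210]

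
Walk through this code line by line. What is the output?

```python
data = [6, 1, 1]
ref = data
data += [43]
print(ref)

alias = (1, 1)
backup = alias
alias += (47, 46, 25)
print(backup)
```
[6, 1, 1, 43]
(1, 1)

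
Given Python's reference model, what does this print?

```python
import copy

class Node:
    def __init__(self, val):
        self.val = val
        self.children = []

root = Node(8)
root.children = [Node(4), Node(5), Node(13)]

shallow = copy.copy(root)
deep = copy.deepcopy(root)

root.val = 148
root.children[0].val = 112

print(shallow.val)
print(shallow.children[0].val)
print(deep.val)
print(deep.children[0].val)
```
8
112
8
4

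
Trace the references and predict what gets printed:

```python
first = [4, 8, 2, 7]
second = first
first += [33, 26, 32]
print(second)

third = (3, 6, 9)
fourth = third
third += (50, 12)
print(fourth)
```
[4, 8, 2, 7, 33, 26, 32]
(3, 6, 9)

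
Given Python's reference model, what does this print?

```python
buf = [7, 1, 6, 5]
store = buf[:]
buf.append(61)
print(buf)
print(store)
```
[7, 1, 6, 5, 61]
[7, 1, 6, 5]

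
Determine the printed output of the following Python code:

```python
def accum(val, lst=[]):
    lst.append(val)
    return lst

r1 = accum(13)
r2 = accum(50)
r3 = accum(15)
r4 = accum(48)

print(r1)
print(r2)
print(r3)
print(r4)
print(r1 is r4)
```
[13, 50, 15, 48]
[13, 50, 15, 48]
[13, 50, 15, 48]
[13, 50, 15, 48]
True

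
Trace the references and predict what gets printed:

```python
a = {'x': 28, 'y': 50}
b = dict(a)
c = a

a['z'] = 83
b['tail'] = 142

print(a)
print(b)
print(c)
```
{'x': 28, 'y': 50, 'z': 83}
{'x': 28, 'y': 50, 'tail': 142}
{'x': 28, 'y': 50, 'z': 83}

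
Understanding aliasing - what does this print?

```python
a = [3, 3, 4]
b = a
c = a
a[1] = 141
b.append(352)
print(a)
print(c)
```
[3, 141, 4, 352]
[3, 141, 4, 352]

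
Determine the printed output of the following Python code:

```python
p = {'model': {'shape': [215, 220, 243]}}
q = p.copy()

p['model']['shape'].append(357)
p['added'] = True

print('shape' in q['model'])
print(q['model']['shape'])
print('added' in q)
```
True
[215, 220, 243, 357]
False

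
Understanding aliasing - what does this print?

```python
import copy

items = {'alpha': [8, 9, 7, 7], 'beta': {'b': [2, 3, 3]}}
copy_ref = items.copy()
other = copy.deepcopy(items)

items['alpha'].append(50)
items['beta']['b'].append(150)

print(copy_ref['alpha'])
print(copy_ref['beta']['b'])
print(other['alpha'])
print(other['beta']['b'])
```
[8, 9, 7, 7, 50]
[2, 3, 3, 150]
[8, 9, 7, 7]
[2, 3, 3]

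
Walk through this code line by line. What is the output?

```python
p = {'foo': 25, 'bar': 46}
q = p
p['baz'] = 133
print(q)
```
{'foo': 25, 'bar': 46, 'baz': 133}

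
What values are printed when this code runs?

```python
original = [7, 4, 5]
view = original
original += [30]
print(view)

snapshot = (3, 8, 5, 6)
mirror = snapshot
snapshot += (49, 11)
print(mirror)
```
[7, 4, 5, 30]
(3, 8, 5, 6)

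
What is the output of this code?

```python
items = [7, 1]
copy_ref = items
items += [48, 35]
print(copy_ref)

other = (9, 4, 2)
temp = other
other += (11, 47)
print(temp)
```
[7, 1, 48, 35]
(9, 4, 2)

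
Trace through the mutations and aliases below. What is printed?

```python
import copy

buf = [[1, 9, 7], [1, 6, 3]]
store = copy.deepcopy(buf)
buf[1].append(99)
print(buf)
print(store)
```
[[1, 9, 7], [1, 6, 3, 99]]
[[1, 9, 7], [1, 6, 3]]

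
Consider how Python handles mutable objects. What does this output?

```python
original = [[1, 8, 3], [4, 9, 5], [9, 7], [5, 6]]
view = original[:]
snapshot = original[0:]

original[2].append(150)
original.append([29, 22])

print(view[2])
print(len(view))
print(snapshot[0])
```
[9, 7, 150]
4
[1, 8, 3]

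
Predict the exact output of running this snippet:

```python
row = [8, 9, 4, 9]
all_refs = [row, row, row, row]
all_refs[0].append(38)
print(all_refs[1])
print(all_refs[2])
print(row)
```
[8, 9, 4, 9, 38]
[8, 9, 4, 9, 38]
[8, 9, 4, 9, 38]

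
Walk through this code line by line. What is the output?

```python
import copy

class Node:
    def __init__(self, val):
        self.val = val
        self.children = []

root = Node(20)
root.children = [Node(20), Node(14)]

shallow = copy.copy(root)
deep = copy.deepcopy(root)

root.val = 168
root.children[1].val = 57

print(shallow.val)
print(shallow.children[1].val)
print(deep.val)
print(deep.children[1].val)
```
20
57
20
14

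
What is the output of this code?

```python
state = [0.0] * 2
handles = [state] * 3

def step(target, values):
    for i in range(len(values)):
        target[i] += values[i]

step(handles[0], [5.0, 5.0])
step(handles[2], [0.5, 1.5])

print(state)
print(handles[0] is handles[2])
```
[5.5, 6.5]
True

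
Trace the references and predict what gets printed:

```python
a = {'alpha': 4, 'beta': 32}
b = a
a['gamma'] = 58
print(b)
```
{'alpha': 4, 'beta': 32, 'gamma': 58}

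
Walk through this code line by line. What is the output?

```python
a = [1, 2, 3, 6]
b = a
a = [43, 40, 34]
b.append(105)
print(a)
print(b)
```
[43, 40, 34]
[1, 2, 3, 6, 105]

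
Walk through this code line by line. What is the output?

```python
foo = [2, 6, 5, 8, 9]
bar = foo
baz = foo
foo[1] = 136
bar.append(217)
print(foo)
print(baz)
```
[2, 136, 5, 8, 9, 217]
[2, 136, 5, 8, 9, 217]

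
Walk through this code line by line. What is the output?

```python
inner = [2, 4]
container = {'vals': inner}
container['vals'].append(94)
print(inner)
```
[2, 4, 94]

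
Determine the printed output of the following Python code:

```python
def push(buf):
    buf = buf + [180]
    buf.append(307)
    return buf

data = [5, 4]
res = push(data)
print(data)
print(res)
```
[5, 4]
[5, 4, 180, 307]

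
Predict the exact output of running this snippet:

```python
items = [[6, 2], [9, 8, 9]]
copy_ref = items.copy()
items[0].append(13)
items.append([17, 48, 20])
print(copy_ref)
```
[[6, 2, 13], [9, 8, 9]]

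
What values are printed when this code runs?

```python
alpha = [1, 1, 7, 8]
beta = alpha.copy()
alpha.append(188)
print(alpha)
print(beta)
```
[1, 1, 7, 8, 188]
[1, 1, 7, 8]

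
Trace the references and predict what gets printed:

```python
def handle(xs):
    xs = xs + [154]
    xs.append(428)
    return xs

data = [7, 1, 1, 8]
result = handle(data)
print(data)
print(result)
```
[7, 1, 1, 8]
[7, 1, 1, 8, 154, 428]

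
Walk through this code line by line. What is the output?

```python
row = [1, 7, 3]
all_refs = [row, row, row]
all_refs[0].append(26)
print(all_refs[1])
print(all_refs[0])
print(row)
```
[1, 7, 3, 26]
[1, 7, 3, 26]
[1, 7, 3, 26]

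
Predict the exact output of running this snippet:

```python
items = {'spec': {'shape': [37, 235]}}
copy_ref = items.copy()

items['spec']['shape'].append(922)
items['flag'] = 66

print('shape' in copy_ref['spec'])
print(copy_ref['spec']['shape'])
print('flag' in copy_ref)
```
True
[37, 235, 922]
False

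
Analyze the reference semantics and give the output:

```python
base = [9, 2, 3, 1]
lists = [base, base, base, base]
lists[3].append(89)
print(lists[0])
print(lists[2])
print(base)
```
[9, 2, 3, 1, 89]
[9, 2, 3, 1, 89]
[9, 2, 3, 1, 89]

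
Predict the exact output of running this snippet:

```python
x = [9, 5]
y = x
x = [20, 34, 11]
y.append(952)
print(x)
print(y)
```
[20, 34, 11]
[9, 5, 952]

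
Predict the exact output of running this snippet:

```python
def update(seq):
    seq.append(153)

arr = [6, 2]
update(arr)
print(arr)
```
[6, 2, 153]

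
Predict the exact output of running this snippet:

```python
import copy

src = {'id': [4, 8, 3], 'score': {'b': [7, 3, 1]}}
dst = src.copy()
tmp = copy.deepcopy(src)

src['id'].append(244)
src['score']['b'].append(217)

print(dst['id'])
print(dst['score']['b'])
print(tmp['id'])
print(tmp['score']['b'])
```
[4, 8, 3, 244]
[7, 3, 1, 217]
[4, 8, 3]
[7, 3, 1]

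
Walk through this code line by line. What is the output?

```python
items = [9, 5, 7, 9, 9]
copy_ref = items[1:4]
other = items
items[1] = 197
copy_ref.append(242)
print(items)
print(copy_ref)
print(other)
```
[9, 197, 7, 9, 9]
[5, 7, 9, 242]
[9, 197, 7, 9, 9]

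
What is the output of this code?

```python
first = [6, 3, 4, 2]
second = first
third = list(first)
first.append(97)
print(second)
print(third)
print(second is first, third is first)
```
[6, 3, 4, 2, 97]
[6, 3, 4, 2]
True False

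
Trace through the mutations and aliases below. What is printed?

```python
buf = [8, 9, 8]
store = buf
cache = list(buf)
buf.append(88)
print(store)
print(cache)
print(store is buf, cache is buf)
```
[8, 9, 8, 88]
[8, 9, 8]
True False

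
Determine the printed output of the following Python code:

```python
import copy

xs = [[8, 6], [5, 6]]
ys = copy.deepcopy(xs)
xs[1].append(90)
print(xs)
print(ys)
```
[[8, 6], [5, 6, 90]]
[[8, 6], [5, 6]]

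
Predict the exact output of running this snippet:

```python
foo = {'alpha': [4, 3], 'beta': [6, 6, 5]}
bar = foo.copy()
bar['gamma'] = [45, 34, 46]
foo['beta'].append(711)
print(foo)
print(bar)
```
{'alpha': [4, 3], 'beta': [6, 6, 5, 711]}
{'alpha': [4, 3], 'beta': [6, 6, 5, 711], 'gamma': [45, 34, 46]}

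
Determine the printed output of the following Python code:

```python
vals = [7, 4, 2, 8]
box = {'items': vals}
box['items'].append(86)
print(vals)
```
[7, 4, 2, 8, 86]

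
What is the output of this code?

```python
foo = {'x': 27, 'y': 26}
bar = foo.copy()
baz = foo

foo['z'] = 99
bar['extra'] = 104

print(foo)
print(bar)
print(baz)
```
{'x': 27, 'y': 26, 'z': 99}
{'x': 27, 'y': 26, 'extra': 104}
{'x': 27, 'y': 26, 'z': 99}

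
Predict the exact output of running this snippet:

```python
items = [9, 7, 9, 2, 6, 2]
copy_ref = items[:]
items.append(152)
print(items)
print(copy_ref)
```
[9, 7, 9, 2, 6, 2, 152]
[9, 7, 9, 2, 6, 2]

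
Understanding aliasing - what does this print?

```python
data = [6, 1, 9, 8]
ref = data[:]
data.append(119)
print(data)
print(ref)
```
[6, 1, 9, 8, 119]
[6, 1, 9, 8]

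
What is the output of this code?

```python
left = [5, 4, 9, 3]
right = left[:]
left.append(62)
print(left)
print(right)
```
[5, 4, 9, 3, 62]
[5, 4, 9, 3]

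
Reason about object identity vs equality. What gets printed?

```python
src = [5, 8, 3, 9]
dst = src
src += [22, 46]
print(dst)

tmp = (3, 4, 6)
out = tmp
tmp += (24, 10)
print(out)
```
[5, 8, 3, 9, 22, 46]
(3, 4, 6)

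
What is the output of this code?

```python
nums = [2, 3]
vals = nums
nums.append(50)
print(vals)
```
[2, 3, 50]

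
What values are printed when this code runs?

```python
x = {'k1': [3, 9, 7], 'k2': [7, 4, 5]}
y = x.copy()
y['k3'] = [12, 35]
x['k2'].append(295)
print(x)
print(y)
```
{'k1': [3, 9, 7], 'k2': [7, 4, 5, 295]}
{'k1': [3, 9, 7], 'k2': [7, 4, 5, 295], 'k3': [12, 35]}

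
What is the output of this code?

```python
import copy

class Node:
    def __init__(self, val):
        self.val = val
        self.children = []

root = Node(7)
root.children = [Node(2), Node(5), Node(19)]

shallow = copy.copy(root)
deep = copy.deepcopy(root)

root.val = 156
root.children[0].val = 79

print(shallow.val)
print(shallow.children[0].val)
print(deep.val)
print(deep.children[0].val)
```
7
79
7
2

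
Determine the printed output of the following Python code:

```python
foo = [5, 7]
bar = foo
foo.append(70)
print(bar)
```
[5, 7, 70]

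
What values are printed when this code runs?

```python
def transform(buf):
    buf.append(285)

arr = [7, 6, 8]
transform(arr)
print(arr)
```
[7, 6, 8, 285]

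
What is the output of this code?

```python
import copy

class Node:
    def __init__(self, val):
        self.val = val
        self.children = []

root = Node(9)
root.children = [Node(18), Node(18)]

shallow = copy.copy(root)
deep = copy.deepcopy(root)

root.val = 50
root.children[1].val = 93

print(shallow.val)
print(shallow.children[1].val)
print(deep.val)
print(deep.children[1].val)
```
9
93
9
18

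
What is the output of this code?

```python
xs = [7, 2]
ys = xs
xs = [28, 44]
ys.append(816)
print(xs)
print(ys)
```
[28, 44]
[7, 2, 816]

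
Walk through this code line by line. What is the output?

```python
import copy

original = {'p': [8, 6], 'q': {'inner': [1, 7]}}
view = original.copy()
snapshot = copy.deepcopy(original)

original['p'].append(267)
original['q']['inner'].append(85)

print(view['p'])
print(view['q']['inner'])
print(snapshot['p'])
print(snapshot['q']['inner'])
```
[8, 6, 267]
[1, 7, 85]
[8, 6]
[1, 7]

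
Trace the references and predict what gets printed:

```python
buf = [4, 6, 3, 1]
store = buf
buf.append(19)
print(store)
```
[4, 6, 3, 1, 19]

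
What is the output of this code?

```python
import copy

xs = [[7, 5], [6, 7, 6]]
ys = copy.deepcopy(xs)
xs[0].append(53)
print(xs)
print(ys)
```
[[7, 5, 53], [6, 7, 6]]
[[7, 5], [6, 7, 6]]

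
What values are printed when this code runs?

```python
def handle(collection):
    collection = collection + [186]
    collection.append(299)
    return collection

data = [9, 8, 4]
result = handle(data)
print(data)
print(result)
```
[9, 8, 4]
[9, 8, 4, 186, 299]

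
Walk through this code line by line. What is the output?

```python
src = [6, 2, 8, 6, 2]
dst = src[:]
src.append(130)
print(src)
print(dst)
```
[6, 2, 8, 6, 2, 130]
[6, 2, 8, 6, 2]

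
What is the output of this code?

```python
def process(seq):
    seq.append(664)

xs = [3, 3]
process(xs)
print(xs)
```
[3, 3, 664]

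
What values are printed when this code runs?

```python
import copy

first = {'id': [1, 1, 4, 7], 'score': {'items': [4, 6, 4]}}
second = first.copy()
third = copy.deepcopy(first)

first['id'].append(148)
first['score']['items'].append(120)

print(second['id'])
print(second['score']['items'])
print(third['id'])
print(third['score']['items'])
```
[1, 1, 4, 7, 148]
[4, 6, 4, 120]
[1, 1, 4, 7]
[4, 6, 4]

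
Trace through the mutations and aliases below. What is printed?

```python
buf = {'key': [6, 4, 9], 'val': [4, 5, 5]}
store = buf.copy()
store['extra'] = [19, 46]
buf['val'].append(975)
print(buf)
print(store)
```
{'key': [6, 4, 9], 'val': [4, 5, 5, 975]}
{'key': [6, 4, 9], 'val': [4, 5, 5, 975], 'extra': [19, 46]}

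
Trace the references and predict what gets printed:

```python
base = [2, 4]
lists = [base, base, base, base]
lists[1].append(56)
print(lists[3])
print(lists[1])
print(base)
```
[2, 4, 56]
[2, 4, 56]
[2, 4, 56]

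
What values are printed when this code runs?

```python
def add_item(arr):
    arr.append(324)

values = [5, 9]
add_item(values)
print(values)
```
[5, 9, 324]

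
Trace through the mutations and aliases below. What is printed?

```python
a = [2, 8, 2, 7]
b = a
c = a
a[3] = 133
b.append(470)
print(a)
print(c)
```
[2, 8, 2, 133, 470]
[2, 8, 2, 133, 470]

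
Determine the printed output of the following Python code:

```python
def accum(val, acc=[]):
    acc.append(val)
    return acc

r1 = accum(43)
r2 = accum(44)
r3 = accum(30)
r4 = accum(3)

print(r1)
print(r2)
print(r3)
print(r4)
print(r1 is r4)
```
[43, 44, 30, 3]
[43, 44, 30, 3]
[43, 44, 30, 3]
[43, 44, 30, 3]
True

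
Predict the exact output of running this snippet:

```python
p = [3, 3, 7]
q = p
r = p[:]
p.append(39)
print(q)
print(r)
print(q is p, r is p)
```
[3, 3, 7, 39]
[3, 3, 7]
True False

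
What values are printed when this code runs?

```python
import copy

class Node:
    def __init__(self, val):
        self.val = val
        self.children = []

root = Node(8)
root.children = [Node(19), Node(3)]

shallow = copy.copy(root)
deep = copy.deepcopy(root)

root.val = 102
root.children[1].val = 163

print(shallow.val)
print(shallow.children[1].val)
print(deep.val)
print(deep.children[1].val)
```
8
163
8
3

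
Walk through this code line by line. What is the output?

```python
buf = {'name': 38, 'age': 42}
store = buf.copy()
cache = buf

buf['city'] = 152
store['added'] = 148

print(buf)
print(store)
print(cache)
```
{'name': 38, 'age': 42, 'city': 152}
{'name': 38, 'age': 42, 'added': 148}
{'name': 38, 'age': 42, 'city': 152}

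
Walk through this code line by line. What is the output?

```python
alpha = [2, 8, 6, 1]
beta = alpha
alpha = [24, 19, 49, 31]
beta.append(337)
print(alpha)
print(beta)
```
[24, 19, 49, 31]
[2, 8, 6, 1, 337]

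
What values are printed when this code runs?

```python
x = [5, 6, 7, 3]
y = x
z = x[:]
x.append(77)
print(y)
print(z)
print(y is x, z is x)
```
[5, 6, 7, 3, 77]
[5, 6, 7, 3]
True False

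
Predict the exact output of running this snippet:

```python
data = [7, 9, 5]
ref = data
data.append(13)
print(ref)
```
[7, 9, 5, 13]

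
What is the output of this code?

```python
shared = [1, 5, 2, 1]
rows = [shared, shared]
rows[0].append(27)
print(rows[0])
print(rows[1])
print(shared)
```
[1, 5, 2, 1, 27]
[1, 5, 2, 1, 27]
[1, 5, 2, 1, 27]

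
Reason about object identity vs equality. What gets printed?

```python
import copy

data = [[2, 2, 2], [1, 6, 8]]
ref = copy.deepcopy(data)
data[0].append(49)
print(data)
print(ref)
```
[[2, 2, 2, 49], [1, 6, 8]]
[[2, 2, 2], [1, 6, 8]]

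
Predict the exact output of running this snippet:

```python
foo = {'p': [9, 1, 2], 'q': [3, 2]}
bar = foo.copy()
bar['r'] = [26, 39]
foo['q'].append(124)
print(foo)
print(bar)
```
{'p': [9, 1, 2], 'q': [3, 2, 124]}
{'p': [9, 1, 2], 'q': [3, 2, 124], 'r': [26, 39]}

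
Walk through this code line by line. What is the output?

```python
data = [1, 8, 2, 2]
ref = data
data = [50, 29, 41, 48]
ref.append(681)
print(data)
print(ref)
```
[50, 29, 41, 48]
[1, 8, 2, 2, 681]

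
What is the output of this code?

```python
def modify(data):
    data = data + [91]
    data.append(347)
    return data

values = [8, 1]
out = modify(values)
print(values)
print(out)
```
[8, 1]
[8, 1, 91, 347]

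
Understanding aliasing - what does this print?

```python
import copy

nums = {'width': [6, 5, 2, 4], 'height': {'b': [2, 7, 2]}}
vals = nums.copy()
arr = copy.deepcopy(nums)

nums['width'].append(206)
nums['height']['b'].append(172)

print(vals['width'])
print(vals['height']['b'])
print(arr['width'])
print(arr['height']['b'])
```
[6, 5, 2, 4, 206]
[2, 7, 2, 172]
[6, 5, 2, 4]
[2, 7, 2]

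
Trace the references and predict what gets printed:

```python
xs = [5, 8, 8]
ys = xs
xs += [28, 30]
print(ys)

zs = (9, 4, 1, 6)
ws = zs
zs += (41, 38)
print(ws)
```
[5, 8, 8, 28, 30]
(9, 4, 1, 6)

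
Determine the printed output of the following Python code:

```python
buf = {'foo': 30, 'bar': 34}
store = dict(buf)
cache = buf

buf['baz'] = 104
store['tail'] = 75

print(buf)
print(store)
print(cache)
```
{'foo': 30, 'bar': 34, 'baz': 104}
{'foo': 30, 'bar': 34, 'tail': 75}
{'foo': 30, 'bar': 34, 'baz': 104}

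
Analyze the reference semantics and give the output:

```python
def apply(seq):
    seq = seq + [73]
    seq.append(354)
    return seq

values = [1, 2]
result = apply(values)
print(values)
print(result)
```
[1, 2]
[1, 2, 73, 354]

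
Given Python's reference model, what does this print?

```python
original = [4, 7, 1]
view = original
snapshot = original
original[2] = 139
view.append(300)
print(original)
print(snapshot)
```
[4, 7, 139, 300]
[4, 7, 139, 300]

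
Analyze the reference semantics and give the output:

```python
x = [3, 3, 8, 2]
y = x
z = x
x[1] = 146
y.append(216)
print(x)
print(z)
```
[3, 146, 8, 2, 216]
[3, 146, 8, 2, 216]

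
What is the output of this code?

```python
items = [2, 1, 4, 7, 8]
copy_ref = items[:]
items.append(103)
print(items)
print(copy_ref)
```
[2, 1, 4, 7, 8, 103]
[2, 1, 4, 7, 8]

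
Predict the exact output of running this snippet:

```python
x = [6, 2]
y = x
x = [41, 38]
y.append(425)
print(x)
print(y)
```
[41, 38]
[6, 2, 425]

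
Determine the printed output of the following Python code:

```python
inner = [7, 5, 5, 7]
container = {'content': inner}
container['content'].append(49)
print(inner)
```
[7, 5, 5, 7, 49]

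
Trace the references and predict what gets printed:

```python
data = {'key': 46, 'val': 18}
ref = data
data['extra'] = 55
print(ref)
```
{'key': 46, 'val': 18, 'extra': 55}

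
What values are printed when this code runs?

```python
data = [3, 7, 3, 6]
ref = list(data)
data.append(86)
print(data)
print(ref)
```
[3, 7, 3, 6, 86]
[3, 7, 3, 6]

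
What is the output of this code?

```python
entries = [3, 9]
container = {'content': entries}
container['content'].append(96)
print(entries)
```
[3, 9, 96]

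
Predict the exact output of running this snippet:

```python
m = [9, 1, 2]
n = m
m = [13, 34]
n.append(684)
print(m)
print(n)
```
[13, 34]
[9, 1, 2, 684]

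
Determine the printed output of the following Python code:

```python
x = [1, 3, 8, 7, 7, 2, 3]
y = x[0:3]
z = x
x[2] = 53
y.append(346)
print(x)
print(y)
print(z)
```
[1, 3, 53, 7, 7, 2, 3]
[1, 3, 8, 346]
[1, 3, 53, 7, 7, 2, 3]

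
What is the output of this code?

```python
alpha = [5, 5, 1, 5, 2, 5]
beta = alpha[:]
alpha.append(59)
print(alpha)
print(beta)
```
[5, 5, 1, 5, 2, 5, 59]
[5, 5, 1, 5, 2, 5]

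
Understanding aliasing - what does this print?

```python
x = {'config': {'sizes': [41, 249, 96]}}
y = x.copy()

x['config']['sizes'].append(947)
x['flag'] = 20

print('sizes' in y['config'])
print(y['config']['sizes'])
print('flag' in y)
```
True
[41, 249, 96, 947]
False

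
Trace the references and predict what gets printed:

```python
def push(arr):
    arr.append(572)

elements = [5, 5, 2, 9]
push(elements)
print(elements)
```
[5, 5, 2, 9, 572]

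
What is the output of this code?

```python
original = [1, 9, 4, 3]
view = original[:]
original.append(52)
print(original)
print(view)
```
[1, 9, 4, 3, 52]
[1, 9, 4, 3]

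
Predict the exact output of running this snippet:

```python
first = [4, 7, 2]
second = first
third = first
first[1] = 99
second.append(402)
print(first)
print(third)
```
[4, 99, 2, 402]
[4, 99, 2, 402]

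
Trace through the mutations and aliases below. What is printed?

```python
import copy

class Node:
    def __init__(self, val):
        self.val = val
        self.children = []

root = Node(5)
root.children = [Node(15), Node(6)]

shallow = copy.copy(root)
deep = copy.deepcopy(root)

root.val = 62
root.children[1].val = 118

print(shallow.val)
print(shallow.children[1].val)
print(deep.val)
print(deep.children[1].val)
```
5
118
5
6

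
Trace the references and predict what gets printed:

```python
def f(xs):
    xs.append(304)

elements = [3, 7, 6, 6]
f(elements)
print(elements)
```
[3, 7, 6, 6, 304]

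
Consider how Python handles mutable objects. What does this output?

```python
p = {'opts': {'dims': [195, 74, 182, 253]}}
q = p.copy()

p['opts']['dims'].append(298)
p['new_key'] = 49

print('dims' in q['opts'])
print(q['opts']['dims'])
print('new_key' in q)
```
True
[195, 74, 182, 253, 298]
False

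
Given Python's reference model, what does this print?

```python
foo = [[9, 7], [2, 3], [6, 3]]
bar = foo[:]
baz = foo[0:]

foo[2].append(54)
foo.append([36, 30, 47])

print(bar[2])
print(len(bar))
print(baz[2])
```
[6, 3, 54]
3
[6, 3, 54]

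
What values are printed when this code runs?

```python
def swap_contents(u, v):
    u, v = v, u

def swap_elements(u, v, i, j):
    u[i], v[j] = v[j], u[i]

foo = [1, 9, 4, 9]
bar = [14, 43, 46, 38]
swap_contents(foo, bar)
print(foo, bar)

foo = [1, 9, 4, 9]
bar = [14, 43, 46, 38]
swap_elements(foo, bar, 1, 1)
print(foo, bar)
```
[1, 9, 4, 9] [14, 43, 46, 38]
[1, 43, 4, 9] [14, 9, 46, 38]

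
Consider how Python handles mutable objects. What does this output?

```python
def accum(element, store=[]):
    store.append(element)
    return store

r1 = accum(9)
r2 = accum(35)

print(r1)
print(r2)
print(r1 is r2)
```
[9, 35]
[9, 35]
True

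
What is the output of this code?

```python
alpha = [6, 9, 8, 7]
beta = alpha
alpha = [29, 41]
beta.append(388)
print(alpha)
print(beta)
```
[29, 41]
[6, 9, 8, 7, 388]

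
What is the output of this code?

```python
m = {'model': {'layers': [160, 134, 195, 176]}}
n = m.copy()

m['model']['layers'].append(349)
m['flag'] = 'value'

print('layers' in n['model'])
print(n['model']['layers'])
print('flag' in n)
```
True
[160, 134, 195, 176, 349]
False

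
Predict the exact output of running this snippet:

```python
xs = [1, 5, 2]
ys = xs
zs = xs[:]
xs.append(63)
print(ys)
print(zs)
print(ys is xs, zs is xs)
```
[1, 5, 2, 63]
[1, 5, 2]
True False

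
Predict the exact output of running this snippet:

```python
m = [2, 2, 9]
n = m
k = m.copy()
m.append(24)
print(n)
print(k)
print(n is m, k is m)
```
[2, 2, 9, 24]
[2, 2, 9]
True False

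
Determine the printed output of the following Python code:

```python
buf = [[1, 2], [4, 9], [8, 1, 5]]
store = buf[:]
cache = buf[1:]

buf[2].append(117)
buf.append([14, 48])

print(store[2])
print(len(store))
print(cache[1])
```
[8, 1, 5, 117]
3
[8, 1, 5, 117]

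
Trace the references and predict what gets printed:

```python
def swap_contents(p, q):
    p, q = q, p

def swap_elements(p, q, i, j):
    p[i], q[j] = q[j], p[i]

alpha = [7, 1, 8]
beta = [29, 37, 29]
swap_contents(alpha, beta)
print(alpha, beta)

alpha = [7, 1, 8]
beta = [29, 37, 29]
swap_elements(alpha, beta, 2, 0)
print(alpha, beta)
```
[7, 1, 8] [29, 37, 29]
[7, 1, 29] [8, 37, 29]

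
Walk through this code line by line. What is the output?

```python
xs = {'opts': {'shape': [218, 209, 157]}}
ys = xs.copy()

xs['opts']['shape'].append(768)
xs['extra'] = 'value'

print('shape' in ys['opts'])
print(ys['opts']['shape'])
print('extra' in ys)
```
True
[218, 209, 157, 768]
False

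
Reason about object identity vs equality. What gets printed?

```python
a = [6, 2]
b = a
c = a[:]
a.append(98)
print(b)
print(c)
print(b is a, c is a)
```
[6, 2, 98]
[6, 2]
True False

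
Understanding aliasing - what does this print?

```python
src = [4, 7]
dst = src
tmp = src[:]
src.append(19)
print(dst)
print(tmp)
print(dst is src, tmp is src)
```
[4, 7, 19]
[4, 7]
True False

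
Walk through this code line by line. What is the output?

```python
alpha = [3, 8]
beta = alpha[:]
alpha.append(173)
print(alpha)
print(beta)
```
[3, 8, 173]
[3, 8]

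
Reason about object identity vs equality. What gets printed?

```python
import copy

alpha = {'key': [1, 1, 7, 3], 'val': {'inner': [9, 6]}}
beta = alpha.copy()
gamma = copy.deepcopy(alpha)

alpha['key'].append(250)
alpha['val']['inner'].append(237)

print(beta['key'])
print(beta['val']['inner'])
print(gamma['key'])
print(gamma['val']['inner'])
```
[1, 1, 7, 3, 250]
[9, 6, 237]
[1, 1, 7, 3]
[9, 6]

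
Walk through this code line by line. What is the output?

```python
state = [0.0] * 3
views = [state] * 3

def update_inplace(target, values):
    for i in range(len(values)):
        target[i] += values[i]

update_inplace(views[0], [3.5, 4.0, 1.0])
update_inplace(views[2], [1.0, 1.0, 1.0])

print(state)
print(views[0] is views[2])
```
[4.5, 5.0, 2.0]
True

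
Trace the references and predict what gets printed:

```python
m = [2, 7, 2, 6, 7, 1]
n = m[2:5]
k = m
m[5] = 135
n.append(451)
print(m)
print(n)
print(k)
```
[2, 7, 2, 6, 7, 135]
[2, 6, 7, 451]
[2, 7, 2, 6, 7, 135]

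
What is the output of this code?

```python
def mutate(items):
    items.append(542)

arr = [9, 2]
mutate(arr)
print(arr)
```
[9, 2, 542]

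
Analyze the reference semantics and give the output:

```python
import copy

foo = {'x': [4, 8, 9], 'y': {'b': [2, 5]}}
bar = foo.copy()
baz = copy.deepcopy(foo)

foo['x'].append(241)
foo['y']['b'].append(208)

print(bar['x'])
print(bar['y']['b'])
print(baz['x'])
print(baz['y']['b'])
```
[4, 8, 9, 241]
[2, 5, 208]
[4, 8, 9]
[2, 5]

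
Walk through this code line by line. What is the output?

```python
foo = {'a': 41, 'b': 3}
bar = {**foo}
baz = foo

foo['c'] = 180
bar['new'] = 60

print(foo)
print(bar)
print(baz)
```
{'a': 41, 'b': 3, 'c': 180}
{'a': 41, 'b': 3, 'new': 60}
{'a': 41, 'b': 3, 'c': 180}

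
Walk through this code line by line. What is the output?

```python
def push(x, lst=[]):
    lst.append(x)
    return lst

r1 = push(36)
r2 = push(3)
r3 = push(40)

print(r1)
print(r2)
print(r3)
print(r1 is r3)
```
[36, 3, 40]
[36, 3, 40]
[36, 3, 40]
True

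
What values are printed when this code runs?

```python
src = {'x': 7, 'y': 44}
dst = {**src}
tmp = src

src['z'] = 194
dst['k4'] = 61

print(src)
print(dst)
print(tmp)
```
{'x': 7, 'y': 44, 'z': 194}
{'x': 7, 'y': 44, 'k4': 61}
{'x': 7, 'y': 44, 'z': 194}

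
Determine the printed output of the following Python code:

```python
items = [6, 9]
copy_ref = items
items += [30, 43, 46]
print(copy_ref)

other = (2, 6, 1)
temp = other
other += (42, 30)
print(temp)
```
[6, 9, 30, 43, 46]
(2, 6, 1)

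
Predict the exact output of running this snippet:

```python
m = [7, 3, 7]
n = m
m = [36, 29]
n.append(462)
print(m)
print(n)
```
[36, 29]
[7, 3, 7, 462]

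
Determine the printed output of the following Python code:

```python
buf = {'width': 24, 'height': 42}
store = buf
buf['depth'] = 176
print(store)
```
{'width': 24, 'height': 42, 'depth': 176}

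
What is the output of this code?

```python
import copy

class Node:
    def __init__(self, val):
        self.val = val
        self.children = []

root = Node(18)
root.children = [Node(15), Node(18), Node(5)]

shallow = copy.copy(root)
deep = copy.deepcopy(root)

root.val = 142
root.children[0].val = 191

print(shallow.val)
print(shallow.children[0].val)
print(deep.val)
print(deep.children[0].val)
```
18
191
18
15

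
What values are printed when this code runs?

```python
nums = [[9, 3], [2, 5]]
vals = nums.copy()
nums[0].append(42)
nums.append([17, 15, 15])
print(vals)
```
[[9, 3, 42], [2, 5]]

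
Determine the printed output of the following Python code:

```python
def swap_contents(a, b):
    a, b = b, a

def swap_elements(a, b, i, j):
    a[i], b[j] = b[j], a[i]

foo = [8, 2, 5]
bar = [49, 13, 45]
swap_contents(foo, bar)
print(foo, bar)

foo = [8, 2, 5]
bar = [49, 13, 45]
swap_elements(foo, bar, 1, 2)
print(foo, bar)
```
[8, 2, 5] [49, 13, 45]
[8, 45, 5] [49, 13, 2]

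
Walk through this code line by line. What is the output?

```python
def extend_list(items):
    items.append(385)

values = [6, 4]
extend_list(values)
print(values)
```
[6, 4, 385]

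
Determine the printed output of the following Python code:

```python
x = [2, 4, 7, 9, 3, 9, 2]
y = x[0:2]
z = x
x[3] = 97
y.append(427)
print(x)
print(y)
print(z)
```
[2, 4, 7, 97, 3, 9, 2]
[2, 4, 427]
[2, 4, 7, 97, 3, 9, 2]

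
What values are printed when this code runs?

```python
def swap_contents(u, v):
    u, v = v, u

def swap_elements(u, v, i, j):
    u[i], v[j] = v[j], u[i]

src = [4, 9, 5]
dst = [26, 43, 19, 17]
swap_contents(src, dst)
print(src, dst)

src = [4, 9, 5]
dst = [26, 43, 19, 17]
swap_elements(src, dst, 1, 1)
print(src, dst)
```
[4, 9, 5] [26, 43, 19, 17]
[4, 43, 5] [26, 9, 19, 17]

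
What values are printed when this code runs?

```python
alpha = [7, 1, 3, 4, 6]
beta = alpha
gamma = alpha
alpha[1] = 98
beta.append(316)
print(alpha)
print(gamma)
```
[7, 98, 3, 4, 6, 316]
[7, 98, 3, 4, 6, 316]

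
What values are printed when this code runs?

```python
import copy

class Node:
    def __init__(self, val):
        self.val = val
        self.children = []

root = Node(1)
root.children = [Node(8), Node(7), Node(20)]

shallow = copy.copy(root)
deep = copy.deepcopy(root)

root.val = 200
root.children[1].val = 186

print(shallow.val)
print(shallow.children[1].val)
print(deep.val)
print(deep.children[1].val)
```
1
186
1
7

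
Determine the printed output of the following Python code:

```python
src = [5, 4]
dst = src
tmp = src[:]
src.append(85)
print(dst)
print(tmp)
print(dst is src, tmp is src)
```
[5, 4, 85]
[5, 4]
True False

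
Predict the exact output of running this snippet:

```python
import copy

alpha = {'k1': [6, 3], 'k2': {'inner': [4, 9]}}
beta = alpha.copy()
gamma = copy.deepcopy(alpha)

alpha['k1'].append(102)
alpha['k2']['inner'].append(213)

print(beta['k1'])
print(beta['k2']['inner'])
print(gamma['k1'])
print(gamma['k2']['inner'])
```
[6, 3, 102]
[4, 9, 213]
[6, 3]
[4, 9]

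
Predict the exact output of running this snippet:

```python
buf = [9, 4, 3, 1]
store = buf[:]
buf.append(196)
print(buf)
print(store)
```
[9, 4, 3, 1, 196]
[9, 4, 3, 1]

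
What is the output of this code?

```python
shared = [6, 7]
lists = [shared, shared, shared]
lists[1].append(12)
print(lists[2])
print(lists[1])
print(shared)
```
[6, 7, 12]
[6, 7, 12]
[6, 7, 12]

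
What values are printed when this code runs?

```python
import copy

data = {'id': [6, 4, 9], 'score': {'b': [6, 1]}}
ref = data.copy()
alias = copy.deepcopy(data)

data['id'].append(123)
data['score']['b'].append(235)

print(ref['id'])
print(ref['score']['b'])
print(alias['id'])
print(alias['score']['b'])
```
[6, 4, 9, 123]
[6, 1, 235]
[6, 4, 9]
[6, 1]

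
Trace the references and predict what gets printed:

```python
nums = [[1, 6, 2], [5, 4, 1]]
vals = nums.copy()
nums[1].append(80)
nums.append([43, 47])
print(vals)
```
[[1, 6, 2], [5, 4, 1, 80]]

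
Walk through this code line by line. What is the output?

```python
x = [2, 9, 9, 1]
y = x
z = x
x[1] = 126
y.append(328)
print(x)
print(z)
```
[2, 126, 9, 1, 328]
[2, 126, 9, 1, 328]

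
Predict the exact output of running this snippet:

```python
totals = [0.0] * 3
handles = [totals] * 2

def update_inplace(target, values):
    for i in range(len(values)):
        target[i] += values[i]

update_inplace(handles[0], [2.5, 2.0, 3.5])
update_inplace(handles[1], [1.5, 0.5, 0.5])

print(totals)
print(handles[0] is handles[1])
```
[4.0, 2.5, 4.0]
True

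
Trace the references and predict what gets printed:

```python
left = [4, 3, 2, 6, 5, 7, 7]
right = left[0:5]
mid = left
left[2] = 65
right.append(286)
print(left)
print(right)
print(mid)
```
[4, 3, 65, 6, 5, 7, 7]
[4, 3, 2, 6, 5, 286]
[4, 3, 65, 6, 5, 7, 7]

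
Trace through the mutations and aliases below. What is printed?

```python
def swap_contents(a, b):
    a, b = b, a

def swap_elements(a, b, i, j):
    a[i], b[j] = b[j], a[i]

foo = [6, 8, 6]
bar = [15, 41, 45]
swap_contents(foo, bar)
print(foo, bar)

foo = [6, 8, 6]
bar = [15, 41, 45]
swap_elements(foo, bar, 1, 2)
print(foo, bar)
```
[6, 8, 6] [15, 41, 45]
[6, 45, 6] [15, 41, 8]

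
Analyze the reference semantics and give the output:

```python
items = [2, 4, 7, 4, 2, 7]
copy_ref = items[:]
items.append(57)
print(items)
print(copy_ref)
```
[2, 4, 7, 4, 2, 7, 57]
[2, 4, 7, 4, 2, 7]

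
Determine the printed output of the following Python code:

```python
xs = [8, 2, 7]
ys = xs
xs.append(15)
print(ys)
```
[8, 2, 7, 15]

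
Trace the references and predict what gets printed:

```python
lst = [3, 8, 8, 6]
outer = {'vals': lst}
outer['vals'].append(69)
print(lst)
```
[3, 8, 8, 6, 69]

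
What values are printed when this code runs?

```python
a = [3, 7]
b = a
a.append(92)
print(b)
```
[3, 7, 92]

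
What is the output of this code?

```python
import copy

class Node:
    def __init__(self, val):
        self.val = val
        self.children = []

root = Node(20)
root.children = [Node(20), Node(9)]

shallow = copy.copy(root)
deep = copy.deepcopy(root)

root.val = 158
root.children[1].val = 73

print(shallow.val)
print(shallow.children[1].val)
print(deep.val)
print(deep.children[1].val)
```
20
73
20
9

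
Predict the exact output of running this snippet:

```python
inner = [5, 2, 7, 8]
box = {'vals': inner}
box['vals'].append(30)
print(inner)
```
[5, 2, 7, 8, 30]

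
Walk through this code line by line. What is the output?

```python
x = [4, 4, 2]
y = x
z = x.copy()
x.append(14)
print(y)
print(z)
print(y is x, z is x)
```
[4, 4, 2, 14]
[4, 4, 2]
True False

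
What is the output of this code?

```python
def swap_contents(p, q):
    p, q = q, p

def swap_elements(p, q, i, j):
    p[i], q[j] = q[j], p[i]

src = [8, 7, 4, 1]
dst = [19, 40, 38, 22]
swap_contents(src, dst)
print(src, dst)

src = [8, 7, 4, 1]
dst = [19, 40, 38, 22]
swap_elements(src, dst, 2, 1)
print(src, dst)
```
[8, 7, 4, 1] [19, 40, 38, 22]
[8, 7, 40, 1] [19, 4, 38, 22]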